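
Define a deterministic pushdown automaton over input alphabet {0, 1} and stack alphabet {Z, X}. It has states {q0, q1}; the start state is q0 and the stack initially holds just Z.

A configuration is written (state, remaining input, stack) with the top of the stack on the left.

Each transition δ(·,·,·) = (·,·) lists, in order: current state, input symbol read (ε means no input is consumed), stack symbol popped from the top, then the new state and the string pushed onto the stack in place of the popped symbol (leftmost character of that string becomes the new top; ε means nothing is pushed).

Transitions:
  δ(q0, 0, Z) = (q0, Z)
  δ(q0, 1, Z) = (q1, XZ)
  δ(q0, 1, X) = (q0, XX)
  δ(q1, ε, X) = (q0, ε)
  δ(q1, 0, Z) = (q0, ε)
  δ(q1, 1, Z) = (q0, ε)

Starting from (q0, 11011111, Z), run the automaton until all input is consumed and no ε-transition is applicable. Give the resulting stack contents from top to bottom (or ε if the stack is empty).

Z

(q0, 11011111, Z)
  read 1, top Z: go to q1, push XZ → (q1, 1011111, XZ)
  ε-move, top X: go to q0, push ε → (q0, 1011111, Z)
  read 1, top Z: go to q1, push XZ → (q1, 011111, XZ)
  ε-move, top X: go to q0, push ε → (q0, 011111, Z)
  read 0, top Z: go to q0, push Z → (q0, 11111, Z)
  read 1, top Z: go to q1, push XZ → (q1, 1111, XZ)
  ε-move, top X: go to q0, push ε → (q0, 1111, Z)
  read 1, top Z: go to q1, push XZ → (q1, 111, XZ)
  ε-move, top X: go to q0, push ε → (q0, 111, Z)
  read 1, top Z: go to q1, push XZ → (q1, 11, XZ)
  ε-move, top X: go to q0, push ε → (q0, 11, Z)
  read 1, top Z: go to q1, push XZ → (q1, 1, XZ)
  ε-move, top X: go to q0, push ε → (q0, 1, Z)
  read 1, top Z: go to q1, push XZ → (q1, ε, XZ)
  ε-move, top X: go to q0, push ε → (q0, ε, Z)
All input consumed in state q0 with stack Z.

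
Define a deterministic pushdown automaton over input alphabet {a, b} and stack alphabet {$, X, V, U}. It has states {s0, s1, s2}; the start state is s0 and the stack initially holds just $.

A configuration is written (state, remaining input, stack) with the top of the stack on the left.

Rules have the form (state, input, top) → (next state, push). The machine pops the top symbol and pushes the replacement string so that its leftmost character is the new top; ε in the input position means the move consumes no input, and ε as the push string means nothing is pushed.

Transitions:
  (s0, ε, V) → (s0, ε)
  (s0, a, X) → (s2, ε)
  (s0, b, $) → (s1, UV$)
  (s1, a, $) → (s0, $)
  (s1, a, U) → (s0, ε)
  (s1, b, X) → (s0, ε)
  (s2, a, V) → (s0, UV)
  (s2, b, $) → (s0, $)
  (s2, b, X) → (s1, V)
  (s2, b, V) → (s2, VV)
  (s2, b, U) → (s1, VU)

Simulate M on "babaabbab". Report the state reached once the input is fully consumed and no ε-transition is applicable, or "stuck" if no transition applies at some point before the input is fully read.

(s0, babaabbab, $)
  read b, top $: go to s1, push UV$ → (s1, abaabbab, UV$)
  read a, top U: go to s0, push ε → (s0, baabbab, V$)
  ε-move, top V: go to s0, push ε → (s0, baabbab, $)
  read b, top $: go to s1, push UV$ → (s1, aabbab, UV$)
  read a, top U: go to s0, push ε → (s0, abbab, V$)
  ε-move, top V: go to s0, push ε → (s0, abbab, $)
No transition for (s0, a, top $); M blocks with input abbab remaining.

stuck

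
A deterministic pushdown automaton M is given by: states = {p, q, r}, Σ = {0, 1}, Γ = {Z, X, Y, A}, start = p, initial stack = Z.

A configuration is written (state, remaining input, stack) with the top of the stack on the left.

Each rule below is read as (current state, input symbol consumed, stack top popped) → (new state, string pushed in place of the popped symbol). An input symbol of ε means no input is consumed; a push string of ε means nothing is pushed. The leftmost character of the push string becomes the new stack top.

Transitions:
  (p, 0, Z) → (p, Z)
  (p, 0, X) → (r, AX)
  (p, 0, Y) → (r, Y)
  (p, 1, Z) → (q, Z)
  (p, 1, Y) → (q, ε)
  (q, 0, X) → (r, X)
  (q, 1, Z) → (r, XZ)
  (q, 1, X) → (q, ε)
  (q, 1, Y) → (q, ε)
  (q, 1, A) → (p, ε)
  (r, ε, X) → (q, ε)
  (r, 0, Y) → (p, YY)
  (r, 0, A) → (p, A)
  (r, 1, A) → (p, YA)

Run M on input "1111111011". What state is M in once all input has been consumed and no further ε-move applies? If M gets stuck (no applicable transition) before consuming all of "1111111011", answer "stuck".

(p, 1111111011, Z)
  read 1, top Z: go to q, push Z → (q, 111111011, Z)
  read 1, top Z: go to r, push XZ → (r, 11111011, XZ)
  ε-move, top X: go to q, push ε → (q, 11111011, Z)
  read 1, top Z: go to r, push XZ → (r, 1111011, XZ)
  ε-move, top X: go to q, push ε → (q, 1111011, Z)
  read 1, top Z: go to r, push XZ → (r, 111011, XZ)
  ε-move, top X: go to q, push ε → (q, 111011, Z)
  read 1, top Z: go to r, push XZ → (r, 11011, XZ)
  ε-move, top X: go to q, push ε → (q, 11011, Z)
  read 1, top Z: go to r, push XZ → (r, 1011, XZ)
  ε-move, top X: go to q, push ε → (q, 1011, Z)
  read 1, top Z: go to r, push XZ → (r, 011, XZ)
  ε-move, top X: go to q, push ε → (q, 011, Z)
No transition for (q, 0, top Z); M blocks with input 011 remaining.

stuck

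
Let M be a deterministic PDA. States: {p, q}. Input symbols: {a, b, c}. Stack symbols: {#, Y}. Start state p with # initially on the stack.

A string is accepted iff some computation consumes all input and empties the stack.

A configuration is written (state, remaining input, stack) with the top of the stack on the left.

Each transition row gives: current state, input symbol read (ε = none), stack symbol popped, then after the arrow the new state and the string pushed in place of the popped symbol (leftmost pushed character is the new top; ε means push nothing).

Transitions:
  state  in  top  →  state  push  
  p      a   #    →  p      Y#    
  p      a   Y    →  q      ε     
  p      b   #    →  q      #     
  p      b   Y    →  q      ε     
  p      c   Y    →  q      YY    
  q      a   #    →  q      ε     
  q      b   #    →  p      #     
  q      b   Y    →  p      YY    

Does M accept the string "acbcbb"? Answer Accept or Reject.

Reject

(p, acbcbb, #) ⊢ (p, cbcbb, Y#) ⊢ (q, bcbb, YY#) ⊢ (p, cbb, YYY#) ⊢ (q, bb, YYYY#) ⊢ (p, b, YYYYY#) ⊢ (q, ε, YYYY#)
All input consumed; stack is YYYY#, not empty, and no further ε-move applies.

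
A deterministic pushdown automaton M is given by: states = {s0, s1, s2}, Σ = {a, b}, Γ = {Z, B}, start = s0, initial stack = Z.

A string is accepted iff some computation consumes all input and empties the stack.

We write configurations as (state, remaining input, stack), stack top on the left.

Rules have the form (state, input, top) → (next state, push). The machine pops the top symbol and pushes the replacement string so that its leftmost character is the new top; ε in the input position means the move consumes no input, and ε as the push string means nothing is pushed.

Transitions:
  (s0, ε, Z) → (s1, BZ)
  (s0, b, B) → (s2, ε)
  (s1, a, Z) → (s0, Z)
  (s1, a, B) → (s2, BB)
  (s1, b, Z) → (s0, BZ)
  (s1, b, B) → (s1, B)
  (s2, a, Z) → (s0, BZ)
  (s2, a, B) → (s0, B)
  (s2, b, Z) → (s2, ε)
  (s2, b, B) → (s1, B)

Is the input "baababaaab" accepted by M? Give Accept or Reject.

Reject

(s0, baababaaab, Z) ⊢ (s1, baababaaab, BZ) ⊢ (s1, aababaaab, BZ) ⊢ (s2, ababaaab, BBZ) ⊢ (s0, babaaab, BBZ) ⊢ (s2, abaaab, BZ) ⊢ (s0, baaab, BZ) ⊢ (s2, aaab, Z) ⊢ (s0, aab, BZ)
No transition applies at (s0, aab, BZ); input not fully consumed.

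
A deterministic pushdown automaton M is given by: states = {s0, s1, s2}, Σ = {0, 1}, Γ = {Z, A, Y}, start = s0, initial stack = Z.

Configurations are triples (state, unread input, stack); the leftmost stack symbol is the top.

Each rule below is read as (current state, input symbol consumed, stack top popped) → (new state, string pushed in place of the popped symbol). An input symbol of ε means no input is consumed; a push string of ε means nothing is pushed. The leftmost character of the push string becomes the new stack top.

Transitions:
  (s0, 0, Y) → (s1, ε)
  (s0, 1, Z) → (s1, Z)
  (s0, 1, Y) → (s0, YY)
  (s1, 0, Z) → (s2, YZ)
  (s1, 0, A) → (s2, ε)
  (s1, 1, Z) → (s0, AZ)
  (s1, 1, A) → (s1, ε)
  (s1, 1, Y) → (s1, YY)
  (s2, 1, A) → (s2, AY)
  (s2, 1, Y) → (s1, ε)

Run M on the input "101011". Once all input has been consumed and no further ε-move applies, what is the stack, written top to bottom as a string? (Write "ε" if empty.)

AZ

(s0, 101011, Z)
  read 1, top Z: go to s1, push Z → (s1, 01011, Z)
  read 0, top Z: go to s2, push YZ → (s2, 1011, YZ)
  read 1, top Y: go to s1, push ε → (s1, 011, Z)
  read 0, top Z: go to s2, push YZ → (s2, 11, YZ)
  read 1, top Y: go to s1, push ε → (s1, 1, Z)
  read 1, top Z: go to s0, push AZ → (s0, ε, AZ)
All input consumed in state s0 with stack AZ.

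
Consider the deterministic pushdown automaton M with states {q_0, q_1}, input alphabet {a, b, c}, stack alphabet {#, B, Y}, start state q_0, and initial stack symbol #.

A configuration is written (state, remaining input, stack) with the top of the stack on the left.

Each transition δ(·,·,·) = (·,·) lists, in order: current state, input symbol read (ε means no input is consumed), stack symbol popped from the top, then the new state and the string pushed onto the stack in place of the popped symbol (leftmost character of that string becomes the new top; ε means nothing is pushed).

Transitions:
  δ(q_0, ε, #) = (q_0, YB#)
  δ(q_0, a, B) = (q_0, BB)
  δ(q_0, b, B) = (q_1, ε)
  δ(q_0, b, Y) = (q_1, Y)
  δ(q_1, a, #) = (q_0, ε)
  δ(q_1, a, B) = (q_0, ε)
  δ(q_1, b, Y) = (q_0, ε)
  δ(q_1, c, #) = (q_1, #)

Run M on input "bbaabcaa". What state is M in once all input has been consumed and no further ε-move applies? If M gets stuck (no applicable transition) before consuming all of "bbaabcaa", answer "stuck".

stuck

(q_0, bbaabcaa, #) ⊢ (q_0, bbaabcaa, YB#) ⊢ (q_1, baabcaa, YB#) ⊢ (q_0, aabcaa, B#) ⊢ (q_0, abcaa, BB#) ⊢ (q_0, bcaa, BBB#) ⊢ (q_1, caa, BB#)
No transition for (q_1, c, top B); M blocks with input caa remaining.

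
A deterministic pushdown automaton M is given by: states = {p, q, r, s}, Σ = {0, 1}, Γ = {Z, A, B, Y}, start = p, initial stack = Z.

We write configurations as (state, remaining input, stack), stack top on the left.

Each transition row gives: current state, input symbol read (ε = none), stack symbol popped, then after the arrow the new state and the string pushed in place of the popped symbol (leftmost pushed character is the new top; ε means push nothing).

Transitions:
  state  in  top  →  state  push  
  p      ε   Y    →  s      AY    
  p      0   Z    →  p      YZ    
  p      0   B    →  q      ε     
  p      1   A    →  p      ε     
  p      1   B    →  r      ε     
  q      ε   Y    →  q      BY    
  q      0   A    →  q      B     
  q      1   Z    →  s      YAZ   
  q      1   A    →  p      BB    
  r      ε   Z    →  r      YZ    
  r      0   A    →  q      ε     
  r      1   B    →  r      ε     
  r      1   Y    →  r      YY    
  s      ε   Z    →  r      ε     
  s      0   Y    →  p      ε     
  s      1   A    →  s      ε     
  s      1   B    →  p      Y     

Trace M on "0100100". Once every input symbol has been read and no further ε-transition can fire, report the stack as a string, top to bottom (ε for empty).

AYZ

(p, 0100100, Z)
  read 0, top Z: go to p, push YZ → (p, 100100, YZ)
  ε-move, top Y: go to s, push AY → (s, 100100, AYZ)
  read 1, top A: go to s, push ε → (s, 00100, YZ)
  read 0, top Y: go to p, push ε → (p, 0100, Z)
  read 0, top Z: go to p, push YZ → (p, 100, YZ)
  ε-move, top Y: go to s, push AY → (s, 100, AYZ)
  read 1, top A: go to s, push ε → (s, 00, YZ)
  read 0, top Y: go to p, push ε → (p, 0, Z)
  read 0, top Z: go to p, push YZ → (p, ε, YZ)
  ε-move, top Y: go to s, push AY → (s, ε, AYZ)
All input consumed in state s with stack AYZ.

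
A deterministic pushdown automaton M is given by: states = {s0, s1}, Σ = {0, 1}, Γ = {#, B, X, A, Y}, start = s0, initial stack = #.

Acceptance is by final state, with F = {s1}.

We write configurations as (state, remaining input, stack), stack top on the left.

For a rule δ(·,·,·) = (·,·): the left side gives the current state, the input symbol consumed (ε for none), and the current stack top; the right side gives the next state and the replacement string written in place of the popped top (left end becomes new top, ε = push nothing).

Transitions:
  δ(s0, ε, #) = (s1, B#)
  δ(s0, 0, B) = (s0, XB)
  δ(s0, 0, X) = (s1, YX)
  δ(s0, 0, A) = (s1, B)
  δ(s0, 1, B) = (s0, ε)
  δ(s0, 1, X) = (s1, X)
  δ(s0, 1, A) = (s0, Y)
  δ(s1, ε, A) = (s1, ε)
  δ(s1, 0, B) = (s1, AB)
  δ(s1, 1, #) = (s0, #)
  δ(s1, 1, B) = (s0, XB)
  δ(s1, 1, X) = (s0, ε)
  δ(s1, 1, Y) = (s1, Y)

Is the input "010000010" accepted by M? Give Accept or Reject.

Reject

(s0, 010000010, #)
  ε-move, top #: go to s1, push B# → (s1, 010000010, B#)
  read 0, top B: go to s1, push AB → (s1, 10000010, AB#)
  ε-move, top A: go to s1, push ε → (s1, 10000010, B#)
  read 1, top B: go to s0, push XB → (s0, 0000010, XB#)
  read 0, top X: go to s1, push YX → (s1, 000010, YXB#)
No transition applies at (s1, 000010, YXB#); input not fully consumed.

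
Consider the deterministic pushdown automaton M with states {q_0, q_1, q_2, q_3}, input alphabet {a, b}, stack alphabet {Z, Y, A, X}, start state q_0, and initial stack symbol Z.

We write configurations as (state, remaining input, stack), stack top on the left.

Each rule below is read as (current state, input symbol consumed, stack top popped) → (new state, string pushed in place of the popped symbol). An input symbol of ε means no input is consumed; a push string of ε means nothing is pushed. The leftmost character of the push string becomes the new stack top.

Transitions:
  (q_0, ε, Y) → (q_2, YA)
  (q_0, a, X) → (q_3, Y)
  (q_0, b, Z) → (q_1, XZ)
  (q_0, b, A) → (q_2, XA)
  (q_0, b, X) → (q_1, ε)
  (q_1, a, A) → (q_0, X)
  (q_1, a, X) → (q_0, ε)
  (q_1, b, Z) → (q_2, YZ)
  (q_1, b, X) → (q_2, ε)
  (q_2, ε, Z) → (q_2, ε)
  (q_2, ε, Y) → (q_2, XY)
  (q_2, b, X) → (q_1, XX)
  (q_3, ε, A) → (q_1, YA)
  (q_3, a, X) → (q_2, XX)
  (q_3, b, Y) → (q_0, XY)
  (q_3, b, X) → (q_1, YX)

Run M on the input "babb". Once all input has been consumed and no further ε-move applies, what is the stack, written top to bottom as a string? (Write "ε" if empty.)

ε

(q_0, babb, Z)
  read b, top Z: go to q_1, push XZ → (q_1, abb, XZ)
  read a, top X: go to q_0, push ε → (q_0, bb, Z)
  read b, top Z: go to q_1, push XZ → (q_1, b, XZ)
  read b, top X: go to q_2, push ε → (q_2, ε, Z)
  ε-move, top Z: go to q_2, push ε → (q_2, ε, ε)
All input consumed in state q_2 with stack ε.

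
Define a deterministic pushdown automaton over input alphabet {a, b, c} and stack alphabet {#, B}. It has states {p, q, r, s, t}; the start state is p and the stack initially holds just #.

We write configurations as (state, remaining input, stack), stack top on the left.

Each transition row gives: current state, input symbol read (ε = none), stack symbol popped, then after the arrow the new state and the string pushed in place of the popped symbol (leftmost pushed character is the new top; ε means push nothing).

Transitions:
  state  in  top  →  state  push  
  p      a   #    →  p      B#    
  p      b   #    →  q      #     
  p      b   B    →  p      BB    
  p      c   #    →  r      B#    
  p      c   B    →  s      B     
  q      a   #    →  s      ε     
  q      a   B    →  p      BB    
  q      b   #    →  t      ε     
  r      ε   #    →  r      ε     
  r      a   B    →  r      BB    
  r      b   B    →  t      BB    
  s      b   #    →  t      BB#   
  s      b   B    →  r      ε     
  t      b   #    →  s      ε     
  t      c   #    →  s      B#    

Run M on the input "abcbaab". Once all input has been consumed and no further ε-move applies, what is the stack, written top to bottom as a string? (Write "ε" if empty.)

BBBB#

(p, abcbaab, #)
  read a, top #: go to p, push B# → (p, bcbaab, B#)
  read b, top B: go to p, push BB → (p, cbaab, BB#)
  read c, top B: go to s, push B → (s, baab, BB#)
  read b, top B: go to r, push ε → (r, aab, B#)
  read a, top B: go to r, push BB → (r, ab, BB#)
  read a, top B: go to r, push BB → (r, b, BBB#)
  read b, top B: go to t, push BB → (t, ε, BBBB#)
All input consumed in state t with stack BBBB#.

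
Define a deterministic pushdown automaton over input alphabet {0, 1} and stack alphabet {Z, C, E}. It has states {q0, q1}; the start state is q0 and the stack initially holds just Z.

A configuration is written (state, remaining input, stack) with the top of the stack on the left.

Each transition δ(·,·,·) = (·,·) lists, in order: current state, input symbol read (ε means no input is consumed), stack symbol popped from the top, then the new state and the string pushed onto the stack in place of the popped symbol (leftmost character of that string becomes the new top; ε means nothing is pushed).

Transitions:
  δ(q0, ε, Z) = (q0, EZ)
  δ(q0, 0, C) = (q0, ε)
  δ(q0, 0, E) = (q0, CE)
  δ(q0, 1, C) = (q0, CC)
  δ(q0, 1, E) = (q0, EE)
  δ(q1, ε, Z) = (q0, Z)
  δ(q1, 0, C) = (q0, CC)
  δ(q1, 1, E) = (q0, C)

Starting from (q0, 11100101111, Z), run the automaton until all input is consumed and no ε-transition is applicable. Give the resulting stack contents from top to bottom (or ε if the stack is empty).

CCCCCEEEEEZ

(q0, 11100101111, Z) ⊢ (q0, 11100101111, EZ) ⊢ (q0, 1100101111, EEZ) ⊢ (q0, 100101111, EEEZ) ⊢ (q0, 00101111, EEEEZ) ⊢ (q0, 0101111, CEEEEZ) ⊢ (q0, 101111, EEEEZ) ⊢ (q0, 01111, EEEEEZ) ⊢ (q0, 1111, CEEEEEZ) ⊢ (q0, 111, CCEEEEEZ) ⊢ (q0, 11, CCCEEEEEZ) ⊢ (q0, 1, CCCCEEEEEZ) ⊢ (q0, ε, CCCCCEEEEEZ)
All input consumed in state q0 with stack CCCCCEEEEEZ.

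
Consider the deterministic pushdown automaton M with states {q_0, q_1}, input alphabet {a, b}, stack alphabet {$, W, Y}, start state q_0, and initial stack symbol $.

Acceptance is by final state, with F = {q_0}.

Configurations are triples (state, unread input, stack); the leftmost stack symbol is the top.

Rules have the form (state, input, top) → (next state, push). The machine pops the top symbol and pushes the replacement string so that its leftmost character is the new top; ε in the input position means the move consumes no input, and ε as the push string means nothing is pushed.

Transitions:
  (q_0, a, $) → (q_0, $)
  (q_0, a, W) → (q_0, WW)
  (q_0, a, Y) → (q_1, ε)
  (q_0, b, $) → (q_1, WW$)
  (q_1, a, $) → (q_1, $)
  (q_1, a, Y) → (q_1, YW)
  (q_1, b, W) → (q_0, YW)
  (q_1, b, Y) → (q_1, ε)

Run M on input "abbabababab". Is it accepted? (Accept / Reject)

(q_0, abbabababab, $) ⊢ (q_0, bbabababab, $) ⊢ (q_1, babababab, WW$) ⊢ (q_0, abababab, YWW$) ⊢ (q_1, bababab, WW$) ⊢ (q_0, ababab, YWW$) ⊢ (q_1, babab, WW$) ⊢ (q_0, abab, YWW$) ⊢ (q_1, bab, WW$) ⊢ (q_0, ab, YWW$) ⊢ (q_1, b, WW$) ⊢ (q_0, ε, YWW$)
All input consumed; state q_0 ∈ F.

Accept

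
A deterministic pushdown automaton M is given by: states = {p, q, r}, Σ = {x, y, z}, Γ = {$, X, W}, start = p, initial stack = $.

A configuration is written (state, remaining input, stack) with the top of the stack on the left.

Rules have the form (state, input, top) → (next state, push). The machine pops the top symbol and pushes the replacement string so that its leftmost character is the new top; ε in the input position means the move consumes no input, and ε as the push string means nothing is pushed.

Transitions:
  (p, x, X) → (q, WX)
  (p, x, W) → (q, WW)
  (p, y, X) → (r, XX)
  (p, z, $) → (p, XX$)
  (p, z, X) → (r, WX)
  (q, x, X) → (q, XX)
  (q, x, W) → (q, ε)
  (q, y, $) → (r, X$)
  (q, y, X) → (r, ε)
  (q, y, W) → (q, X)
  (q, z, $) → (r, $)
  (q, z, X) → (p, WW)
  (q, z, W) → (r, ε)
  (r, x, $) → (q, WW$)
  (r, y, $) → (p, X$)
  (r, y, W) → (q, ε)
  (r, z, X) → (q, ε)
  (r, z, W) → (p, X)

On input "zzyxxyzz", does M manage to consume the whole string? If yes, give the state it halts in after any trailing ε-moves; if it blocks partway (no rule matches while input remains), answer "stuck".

(p, zzyxxyzz, $) ⊢ (p, zyxxyzz, XX$) ⊢ (r, yxxyzz, WXX$) ⊢ (q, xxyzz, XX$) ⊢ (q, xyzz, XXX$) ⊢ (q, yzz, XXXX$) ⊢ (r, zz, XXX$) ⊢ (q, z, XX$) ⊢ (p, ε, WWX$)
All input consumed; M is in state p.

p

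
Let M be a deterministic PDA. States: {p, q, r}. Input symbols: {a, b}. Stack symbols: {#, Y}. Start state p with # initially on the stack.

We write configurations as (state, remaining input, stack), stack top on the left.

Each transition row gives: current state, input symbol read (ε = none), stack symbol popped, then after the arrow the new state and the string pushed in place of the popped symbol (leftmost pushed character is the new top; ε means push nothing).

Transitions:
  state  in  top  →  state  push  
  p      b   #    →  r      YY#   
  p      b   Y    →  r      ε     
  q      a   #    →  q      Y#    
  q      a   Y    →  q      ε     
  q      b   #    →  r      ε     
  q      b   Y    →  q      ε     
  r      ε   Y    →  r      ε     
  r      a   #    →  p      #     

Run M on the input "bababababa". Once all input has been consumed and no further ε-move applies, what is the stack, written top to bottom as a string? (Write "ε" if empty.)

#

(p, bababababa, #) ⊢ (r, ababababa, YY#) ⊢ (r, ababababa, Y#) ⊢ (r, ababababa, #) ⊢ (p, babababa, #) ⊢ (r, abababa, YY#) ⊢ (r, abababa, Y#) ⊢ (r, abababa, #) ⊢ (p, bababa, #) ⊢ (r, ababa, YY#) ⊢ (r, ababa, Y#) ⊢ (r, ababa, #) ⊢ (p, baba, #) ⊢ (r, aba, YY#) ⊢ (r, aba, Y#) ⊢ (r, aba, #) ⊢ (p, ba, #) ⊢ (r, a, YY#) ⊢ (r, a, Y#) ⊢ (r, a, #) ⊢ (p, ε, #)
All input consumed in state p with stack #.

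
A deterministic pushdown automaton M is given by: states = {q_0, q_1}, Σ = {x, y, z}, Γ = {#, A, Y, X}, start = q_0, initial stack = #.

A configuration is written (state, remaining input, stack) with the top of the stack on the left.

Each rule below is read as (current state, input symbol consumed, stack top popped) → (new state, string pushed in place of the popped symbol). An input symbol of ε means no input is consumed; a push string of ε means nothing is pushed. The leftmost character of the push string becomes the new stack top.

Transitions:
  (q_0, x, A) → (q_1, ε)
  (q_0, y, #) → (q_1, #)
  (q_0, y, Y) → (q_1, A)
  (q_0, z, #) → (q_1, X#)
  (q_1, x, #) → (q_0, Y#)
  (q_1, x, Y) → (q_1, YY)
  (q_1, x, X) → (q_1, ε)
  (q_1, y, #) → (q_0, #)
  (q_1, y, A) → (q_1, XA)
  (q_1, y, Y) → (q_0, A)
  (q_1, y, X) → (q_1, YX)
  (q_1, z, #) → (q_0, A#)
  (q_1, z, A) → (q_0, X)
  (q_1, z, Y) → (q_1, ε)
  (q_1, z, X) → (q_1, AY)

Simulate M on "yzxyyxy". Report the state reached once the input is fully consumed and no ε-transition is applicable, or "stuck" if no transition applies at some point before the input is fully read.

q_1

(q_0, yzxyyxy, #) ⊢ (q_1, zxyyxy, #) ⊢ (q_0, xyyxy, A#) ⊢ (q_1, yyxy, #) ⊢ (q_0, yxy, #) ⊢ (q_1, xy, #) ⊢ (q_0, y, Y#) ⊢ (q_1, ε, A#)
All input consumed; M is in state q_1.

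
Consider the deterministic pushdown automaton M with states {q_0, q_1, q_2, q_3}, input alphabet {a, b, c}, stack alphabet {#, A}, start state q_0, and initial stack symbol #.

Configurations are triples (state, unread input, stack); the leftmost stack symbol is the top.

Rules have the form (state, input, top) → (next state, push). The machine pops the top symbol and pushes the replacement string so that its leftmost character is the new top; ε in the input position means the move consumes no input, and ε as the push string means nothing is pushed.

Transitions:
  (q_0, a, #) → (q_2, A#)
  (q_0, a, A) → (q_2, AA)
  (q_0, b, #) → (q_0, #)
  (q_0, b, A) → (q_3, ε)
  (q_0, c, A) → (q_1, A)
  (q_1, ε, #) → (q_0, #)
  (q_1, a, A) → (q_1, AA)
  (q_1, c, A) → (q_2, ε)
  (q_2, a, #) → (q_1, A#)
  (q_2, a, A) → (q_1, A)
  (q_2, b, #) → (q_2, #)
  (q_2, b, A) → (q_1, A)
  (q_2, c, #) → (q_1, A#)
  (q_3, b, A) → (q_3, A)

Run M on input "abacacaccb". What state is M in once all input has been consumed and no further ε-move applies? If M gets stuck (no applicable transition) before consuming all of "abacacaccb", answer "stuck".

stuck

(q_0, abacacaccb, #) ⊢ (q_2, bacacaccb, A#) ⊢ (q_1, acacaccb, A#) ⊢ (q_1, cacaccb, AA#) ⊢ (q_2, acaccb, A#) ⊢ (q_1, caccb, A#) ⊢ (q_2, accb, #) ⊢ (q_1, ccb, A#) ⊢ (q_2, cb, #) ⊢ (q_1, b, A#)
No transition for (q_1, b, top A); M blocks with input b remaining.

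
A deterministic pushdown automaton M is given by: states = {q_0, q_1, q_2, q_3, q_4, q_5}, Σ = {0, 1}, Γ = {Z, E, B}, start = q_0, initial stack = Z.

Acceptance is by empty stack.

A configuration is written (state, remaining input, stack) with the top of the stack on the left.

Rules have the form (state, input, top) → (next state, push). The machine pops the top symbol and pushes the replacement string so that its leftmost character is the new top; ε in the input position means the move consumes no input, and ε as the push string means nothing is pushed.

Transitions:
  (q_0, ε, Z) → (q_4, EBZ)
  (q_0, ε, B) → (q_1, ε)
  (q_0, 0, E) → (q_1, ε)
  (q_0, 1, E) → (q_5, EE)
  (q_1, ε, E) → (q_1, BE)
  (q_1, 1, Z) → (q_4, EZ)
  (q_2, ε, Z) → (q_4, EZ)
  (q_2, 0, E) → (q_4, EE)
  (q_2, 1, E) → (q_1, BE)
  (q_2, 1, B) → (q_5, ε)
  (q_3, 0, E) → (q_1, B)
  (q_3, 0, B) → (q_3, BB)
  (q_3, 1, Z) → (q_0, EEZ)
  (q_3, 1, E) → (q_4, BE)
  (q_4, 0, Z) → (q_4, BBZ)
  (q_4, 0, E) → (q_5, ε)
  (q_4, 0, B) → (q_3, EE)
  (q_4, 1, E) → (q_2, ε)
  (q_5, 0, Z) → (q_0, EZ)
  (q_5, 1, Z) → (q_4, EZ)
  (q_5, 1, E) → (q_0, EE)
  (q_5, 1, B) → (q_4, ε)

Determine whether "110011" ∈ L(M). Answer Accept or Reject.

Reject

(q_0, 110011, Z) ⊢ (q_4, 110011, EBZ) ⊢ (q_2, 10011, BZ) ⊢ (q_5, 0011, Z) ⊢ (q_0, 011, EZ) ⊢ (q_1, 11, Z) ⊢ (q_4, 1, EZ) ⊢ (q_2, ε, Z) ⊢ (q_4, ε, EZ)
All input consumed; stack is EZ, not empty, and no further ε-move applies.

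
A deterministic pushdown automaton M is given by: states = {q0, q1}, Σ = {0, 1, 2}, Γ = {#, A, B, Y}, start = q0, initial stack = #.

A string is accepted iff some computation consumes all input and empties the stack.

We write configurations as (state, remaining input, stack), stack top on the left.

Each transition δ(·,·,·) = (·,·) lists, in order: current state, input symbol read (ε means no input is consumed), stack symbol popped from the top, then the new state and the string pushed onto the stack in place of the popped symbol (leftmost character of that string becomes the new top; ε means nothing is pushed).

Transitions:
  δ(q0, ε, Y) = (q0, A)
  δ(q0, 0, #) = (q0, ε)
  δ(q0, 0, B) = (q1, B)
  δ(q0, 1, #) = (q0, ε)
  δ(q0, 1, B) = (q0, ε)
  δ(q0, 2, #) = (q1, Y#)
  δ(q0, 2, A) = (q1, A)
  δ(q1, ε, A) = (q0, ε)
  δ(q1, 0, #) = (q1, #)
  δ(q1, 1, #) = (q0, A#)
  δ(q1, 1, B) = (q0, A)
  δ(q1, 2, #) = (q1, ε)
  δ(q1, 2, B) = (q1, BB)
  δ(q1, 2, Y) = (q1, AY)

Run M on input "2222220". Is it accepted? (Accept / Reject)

(q0, 2222220, #)
  read 2, top #: go to q1, push Y# → (q1, 222220, Y#)
  read 2, top Y: go to q1, push AY → (q1, 22220, AY#)
  ε-move, top A: go to q0, push ε → (q0, 22220, Y#)
  ε-move, top Y: go to q0, push A → (q0, 22220, A#)
  read 2, top A: go to q1, push A → (q1, 2220, A#)
  ε-move, top A: go to q0, push ε → (q0, 2220, #)
  read 2, top #: go to q1, push Y# → (q1, 220, Y#)
  read 2, top Y: go to q1, push AY → (q1, 20, AY#)
  ε-move, top A: go to q0, push ε → (q0, 20, Y#)
  ε-move, top Y: go to q0, push A → (q0, 20, A#)
  read 2, top A: go to q1, push A → (q1, 0, A#)
  ε-move, top A: go to q0, push ε → (q0, 0, #)
  read 0, top #: go to q0, push ε → (q0, ε, ε)
All input consumed and the stack is empty.

Accept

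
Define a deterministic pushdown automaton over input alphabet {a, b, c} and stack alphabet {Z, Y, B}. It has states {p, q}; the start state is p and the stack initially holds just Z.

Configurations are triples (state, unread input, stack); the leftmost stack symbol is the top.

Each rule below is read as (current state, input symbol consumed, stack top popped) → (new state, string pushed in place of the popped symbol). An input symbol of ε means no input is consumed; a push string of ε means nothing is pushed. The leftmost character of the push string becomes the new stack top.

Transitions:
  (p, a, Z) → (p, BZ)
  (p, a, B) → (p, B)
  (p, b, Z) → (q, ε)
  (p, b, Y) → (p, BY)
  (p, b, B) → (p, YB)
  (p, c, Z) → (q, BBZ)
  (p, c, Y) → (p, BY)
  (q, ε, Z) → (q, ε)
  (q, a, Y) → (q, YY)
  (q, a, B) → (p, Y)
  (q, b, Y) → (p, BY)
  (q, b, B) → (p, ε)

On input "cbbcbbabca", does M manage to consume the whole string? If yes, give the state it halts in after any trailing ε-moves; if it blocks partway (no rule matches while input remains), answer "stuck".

(p, cbbcbbabca, Z) ⊢ (q, bbcbbabca, BBZ) ⊢ (p, bcbbabca, BZ) ⊢ (p, cbbabca, YBZ) ⊢ (p, bbabca, BYBZ) ⊢ (p, babca, YBYBZ) ⊢ (p, abca, BYBYBZ) ⊢ (p, bca, BYBYBZ) ⊢ (p, ca, YBYBYBZ) ⊢ (p, a, BYBYBYBZ) ⊢ (p, ε, BYBYBYBZ)
All input consumed; M is in state p.

p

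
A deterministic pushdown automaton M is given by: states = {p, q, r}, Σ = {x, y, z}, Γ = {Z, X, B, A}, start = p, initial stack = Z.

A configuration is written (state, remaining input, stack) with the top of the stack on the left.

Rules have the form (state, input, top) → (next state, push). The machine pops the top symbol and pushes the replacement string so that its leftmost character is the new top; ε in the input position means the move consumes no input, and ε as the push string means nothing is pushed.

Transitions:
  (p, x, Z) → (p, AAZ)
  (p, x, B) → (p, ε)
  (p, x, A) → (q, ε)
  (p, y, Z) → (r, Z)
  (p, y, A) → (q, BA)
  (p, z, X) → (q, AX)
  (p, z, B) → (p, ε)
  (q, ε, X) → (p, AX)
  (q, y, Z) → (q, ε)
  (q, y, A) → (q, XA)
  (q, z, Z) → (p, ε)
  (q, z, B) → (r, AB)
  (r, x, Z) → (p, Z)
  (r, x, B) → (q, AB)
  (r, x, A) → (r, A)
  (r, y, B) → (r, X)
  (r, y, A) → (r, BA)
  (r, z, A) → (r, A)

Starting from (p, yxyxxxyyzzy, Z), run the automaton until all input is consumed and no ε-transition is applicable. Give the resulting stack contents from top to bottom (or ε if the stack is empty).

BABAXAZ

(p, yxyxxxyyzzy, Z)
  read y, top Z: go to r, push Z → (r, xyxxxyyzzy, Z)
  read x, top Z: go to p, push Z → (p, yxxxyyzzy, Z)
  read y, top Z: go to r, push Z → (r, xxxyyzzy, Z)
  read x, top Z: go to p, push Z → (p, xxyyzzy, Z)
  read x, top Z: go to p, push AAZ → (p, xyyzzy, AAZ)
  read x, top A: go to q, push ε → (q, yyzzy, AZ)
  read y, top A: go to q, push XA → (q, yzzy, XAZ)
  ε-move, top X: go to p, push AX → (p, yzzy, AXAZ)
  read y, top A: go to q, push BA → (q, zzy, BAXAZ)
  read z, top B: go to r, push AB → (r, zy, ABAXAZ)
  read z, top A: go to r, push A → (r, y, ABAXAZ)
  read y, top A: go to r, push BA → (r, ε, BABAXAZ)
All input consumed in state r with stack BABAXAZ.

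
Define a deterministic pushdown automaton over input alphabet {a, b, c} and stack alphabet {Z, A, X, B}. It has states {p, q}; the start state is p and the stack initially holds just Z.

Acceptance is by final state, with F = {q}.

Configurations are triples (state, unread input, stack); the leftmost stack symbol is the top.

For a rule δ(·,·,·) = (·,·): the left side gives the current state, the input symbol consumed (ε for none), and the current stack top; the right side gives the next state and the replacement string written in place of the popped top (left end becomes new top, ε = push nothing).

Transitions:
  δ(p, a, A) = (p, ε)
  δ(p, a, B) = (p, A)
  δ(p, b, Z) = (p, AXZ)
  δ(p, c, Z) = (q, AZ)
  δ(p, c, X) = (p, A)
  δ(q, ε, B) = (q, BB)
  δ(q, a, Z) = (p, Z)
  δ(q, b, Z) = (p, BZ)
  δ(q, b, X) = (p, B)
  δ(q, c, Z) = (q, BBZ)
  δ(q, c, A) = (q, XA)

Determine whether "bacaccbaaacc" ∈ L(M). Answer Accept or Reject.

Accept

(p, bacaccbaaacc, Z) ⊢ (p, acaccbaaacc, AXZ) ⊢ (p, caccbaaacc, XZ) ⊢ (p, accbaaacc, AZ) ⊢ (p, ccbaaacc, Z) ⊢ (q, cbaaacc, AZ) ⊢ (q, baaacc, XAZ) ⊢ (p, aaacc, BAZ) ⊢ (p, aacc, AAZ) ⊢ (p, acc, AZ) ⊢ (p, cc, Z) ⊢ (q, c, AZ) ⊢ (q, ε, XAZ)
All input consumed; state q ∈ F.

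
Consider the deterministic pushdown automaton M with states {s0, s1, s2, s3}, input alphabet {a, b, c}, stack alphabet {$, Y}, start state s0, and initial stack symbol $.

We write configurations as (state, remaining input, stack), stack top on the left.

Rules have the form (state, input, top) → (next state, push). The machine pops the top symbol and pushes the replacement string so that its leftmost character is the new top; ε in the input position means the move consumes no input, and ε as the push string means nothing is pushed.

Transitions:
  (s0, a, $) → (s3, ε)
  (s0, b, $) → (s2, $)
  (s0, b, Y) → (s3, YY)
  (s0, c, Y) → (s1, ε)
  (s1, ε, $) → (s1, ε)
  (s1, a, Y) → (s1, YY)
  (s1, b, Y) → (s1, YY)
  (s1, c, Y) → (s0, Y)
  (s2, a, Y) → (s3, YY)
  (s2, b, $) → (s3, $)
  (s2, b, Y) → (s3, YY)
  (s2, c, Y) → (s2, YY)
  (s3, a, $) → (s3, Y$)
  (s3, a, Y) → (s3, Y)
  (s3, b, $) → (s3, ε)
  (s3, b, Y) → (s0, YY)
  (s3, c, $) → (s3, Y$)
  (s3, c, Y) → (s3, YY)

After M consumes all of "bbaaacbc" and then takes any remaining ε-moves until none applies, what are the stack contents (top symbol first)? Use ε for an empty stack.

(s0, bbaaacbc, $)
  read b, top $: go to s2, push $ → (s2, baaacbc, $)
  read b, top $: go to s3, push $ → (s3, aaacbc, $)
  read a, top $: go to s3, push Y$ → (s3, aacbc, Y$)
  read a, top Y: go to s3, push Y → (s3, acbc, Y$)
  read a, top Y: go to s3, push Y → (s3, cbc, Y$)
  read c, top Y: go to s3, push YY → (s3, bc, YY$)
  read b, top Y: go to s0, push YY → (s0, c, YYY$)
  read c, top Y: go to s1, push ε → (s1, ε, YY$)
All input consumed in state s1 with stack YY$.

YY$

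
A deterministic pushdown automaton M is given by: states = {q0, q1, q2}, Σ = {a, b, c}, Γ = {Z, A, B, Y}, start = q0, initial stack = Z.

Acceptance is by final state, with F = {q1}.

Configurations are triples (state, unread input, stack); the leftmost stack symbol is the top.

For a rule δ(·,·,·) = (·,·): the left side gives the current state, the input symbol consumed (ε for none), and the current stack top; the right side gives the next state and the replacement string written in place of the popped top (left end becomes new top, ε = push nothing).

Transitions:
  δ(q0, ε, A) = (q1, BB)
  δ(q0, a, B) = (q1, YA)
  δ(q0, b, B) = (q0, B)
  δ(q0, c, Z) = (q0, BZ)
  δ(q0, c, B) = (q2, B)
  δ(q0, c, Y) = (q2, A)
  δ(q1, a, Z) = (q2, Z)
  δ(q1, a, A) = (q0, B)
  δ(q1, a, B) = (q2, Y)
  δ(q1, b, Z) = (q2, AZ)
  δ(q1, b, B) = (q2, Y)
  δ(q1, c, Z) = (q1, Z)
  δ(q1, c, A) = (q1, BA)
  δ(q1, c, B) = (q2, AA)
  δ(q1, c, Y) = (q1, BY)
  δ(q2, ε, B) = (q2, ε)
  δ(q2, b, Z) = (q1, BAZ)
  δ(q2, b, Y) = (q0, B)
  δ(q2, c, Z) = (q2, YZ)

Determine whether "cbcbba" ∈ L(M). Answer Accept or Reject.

Reject

(q0, cbcbba, Z) ⊢ (q0, bcbba, BZ) ⊢ (q0, cbba, BZ) ⊢ (q2, bba, BZ) ⊢ (q2, bba, Z) ⊢ (q1, ba, BAZ) ⊢ (q2, a, YAZ)
No transition applies at (q2, a, YAZ); input not fully consumed.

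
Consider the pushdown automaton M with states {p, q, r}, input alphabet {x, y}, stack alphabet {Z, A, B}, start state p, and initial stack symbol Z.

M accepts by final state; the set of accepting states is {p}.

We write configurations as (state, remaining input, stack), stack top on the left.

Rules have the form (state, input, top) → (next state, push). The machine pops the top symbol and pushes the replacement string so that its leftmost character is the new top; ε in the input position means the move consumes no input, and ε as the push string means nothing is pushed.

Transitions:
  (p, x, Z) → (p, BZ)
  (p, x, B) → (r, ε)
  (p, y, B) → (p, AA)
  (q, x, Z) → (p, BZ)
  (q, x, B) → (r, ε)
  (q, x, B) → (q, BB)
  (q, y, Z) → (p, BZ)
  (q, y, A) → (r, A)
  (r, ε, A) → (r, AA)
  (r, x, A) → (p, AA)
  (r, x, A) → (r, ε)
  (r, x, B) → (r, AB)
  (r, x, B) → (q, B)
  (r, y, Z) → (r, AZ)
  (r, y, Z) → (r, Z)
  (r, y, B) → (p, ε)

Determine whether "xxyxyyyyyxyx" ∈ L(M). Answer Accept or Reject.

Accept

One accepting computation: (p, xxyxyyyyyxyx, Z) ⊢ (p, xyxyyyyyxyx, BZ) ⊢ (r, yxyyyyyxyx, Z) ⊢ (r, xyyyyyxyx, AZ) ⊢ (r, yyyyyxyx, Z) ⊢ (r, yyyyxyx, Z) ⊢ (r, yyyxyx, Z) ⊢ (r, yyxyx, Z) ⊢ (r, yxyx, Z) ⊢ (r, xyx, AZ) ⊢ (r, yx, Z) ⊢ (r, x, AZ) ⊢ (p, ε, AAZ)
All input consumed and state p ∈ F.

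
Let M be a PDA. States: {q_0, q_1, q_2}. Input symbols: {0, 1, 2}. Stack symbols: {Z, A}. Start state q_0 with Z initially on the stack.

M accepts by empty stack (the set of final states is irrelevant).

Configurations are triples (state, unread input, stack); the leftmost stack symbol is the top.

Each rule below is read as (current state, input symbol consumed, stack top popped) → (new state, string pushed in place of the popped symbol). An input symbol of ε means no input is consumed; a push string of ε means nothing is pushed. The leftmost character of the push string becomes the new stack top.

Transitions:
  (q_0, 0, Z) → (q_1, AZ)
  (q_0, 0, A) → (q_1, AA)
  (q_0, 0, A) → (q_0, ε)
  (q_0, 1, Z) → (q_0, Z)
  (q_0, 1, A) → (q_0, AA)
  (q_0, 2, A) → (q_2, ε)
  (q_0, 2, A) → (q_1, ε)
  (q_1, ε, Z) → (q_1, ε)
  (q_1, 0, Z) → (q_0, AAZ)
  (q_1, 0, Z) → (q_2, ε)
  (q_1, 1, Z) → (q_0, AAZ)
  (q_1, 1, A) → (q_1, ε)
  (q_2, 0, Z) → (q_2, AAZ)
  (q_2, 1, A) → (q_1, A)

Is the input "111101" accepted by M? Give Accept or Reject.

Accept

One accepting computation: (q_0, 111101, Z) ⊢ (q_0, 11101, Z) ⊢ (q_0, 1101, Z) ⊢ (q_0, 101, Z) ⊢ (q_0, 01, Z) ⊢ (q_1, 1, AZ) ⊢ (q_1, ε, Z) ⊢ (q_1, ε, ε)
All input consumed and the stack is empty.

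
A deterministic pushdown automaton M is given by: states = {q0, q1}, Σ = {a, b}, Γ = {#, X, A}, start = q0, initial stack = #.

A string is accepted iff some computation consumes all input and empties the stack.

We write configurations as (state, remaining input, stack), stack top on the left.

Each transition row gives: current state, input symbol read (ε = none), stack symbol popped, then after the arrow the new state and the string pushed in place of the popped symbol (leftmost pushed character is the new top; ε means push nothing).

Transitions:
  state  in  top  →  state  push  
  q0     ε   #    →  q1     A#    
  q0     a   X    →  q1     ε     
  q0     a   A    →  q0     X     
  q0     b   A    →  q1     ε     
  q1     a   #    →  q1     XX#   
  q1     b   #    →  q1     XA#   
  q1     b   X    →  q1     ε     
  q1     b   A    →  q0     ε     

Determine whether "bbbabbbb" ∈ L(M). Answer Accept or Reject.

(q0, bbbabbbb, #)
  ε-move, top #: go to q1, push A# → (q1, bbbabbbb, A#)
  read b, top A: go to q0, push ε → (q0, bbabbbb, #)
  ε-move, top #: go to q1, push A# → (q1, bbabbbb, A#)
  read b, top A: go to q0, push ε → (q0, babbbb, #)
  ε-move, top #: go to q1, push A# → (q1, babbbb, A#)
  read b, top A: go to q0, push ε → (q0, abbbb, #)
  ε-move, top #: go to q1, push A# → (q1, abbbb, A#)
No transition applies at (q1, abbbb, A#); input not fully consumed.

Reject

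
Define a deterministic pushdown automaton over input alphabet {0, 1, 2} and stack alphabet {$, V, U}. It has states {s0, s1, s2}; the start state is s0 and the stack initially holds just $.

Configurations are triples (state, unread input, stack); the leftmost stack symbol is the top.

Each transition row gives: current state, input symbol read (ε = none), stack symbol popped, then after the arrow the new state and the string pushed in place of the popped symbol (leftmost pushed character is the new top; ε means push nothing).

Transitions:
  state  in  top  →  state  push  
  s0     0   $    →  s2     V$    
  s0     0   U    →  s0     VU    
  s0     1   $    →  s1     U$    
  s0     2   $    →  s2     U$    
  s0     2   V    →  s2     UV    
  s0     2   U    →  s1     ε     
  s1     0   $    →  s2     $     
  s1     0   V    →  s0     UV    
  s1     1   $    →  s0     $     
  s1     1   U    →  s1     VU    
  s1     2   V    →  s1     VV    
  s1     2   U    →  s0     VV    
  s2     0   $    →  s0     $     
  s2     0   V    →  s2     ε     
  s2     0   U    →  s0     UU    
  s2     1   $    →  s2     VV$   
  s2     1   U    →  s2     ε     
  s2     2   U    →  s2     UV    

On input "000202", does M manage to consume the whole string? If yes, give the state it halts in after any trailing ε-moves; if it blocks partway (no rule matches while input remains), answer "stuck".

(s0, 000202, $) ⊢ (s2, 00202, V$) ⊢ (s2, 0202, $) ⊢ (s0, 202, $) ⊢ (s2, 02, U$) ⊢ (s0, 2, UU$) ⊢ (s1, ε, U$)
All input consumed; M is in state s1.

s1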